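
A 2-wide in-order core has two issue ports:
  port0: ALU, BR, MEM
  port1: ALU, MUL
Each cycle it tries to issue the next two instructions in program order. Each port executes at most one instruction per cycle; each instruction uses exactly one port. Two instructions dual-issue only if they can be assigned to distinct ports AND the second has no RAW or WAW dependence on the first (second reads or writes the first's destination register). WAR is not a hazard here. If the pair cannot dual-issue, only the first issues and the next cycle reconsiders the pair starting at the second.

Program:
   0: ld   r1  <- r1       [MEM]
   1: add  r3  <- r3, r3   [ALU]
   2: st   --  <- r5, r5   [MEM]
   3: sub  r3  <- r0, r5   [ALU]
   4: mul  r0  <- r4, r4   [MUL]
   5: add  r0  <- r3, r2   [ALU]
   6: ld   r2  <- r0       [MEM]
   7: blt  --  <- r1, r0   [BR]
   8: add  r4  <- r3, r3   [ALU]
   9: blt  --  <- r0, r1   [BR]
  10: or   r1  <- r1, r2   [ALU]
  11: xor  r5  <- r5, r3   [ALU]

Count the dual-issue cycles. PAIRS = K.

[0] i0/i1  ld.MEM add.ALU  -- dual
[1] i2/i3  st.MEM sub.ALU  -- dual
[2] i4  mul.MUL  -- WAW r0
[3] i5  add.ALU  -- RAW r0
[4] i6  ld.MEM  -- no-port MEM/BR
[5] i7/i8  blt.BR add.ALU  -- dual
[6] i9/i10  blt.BR or.ALU  -- dual
[7] i11  xor.ALU  -- tail

PAIRS = 4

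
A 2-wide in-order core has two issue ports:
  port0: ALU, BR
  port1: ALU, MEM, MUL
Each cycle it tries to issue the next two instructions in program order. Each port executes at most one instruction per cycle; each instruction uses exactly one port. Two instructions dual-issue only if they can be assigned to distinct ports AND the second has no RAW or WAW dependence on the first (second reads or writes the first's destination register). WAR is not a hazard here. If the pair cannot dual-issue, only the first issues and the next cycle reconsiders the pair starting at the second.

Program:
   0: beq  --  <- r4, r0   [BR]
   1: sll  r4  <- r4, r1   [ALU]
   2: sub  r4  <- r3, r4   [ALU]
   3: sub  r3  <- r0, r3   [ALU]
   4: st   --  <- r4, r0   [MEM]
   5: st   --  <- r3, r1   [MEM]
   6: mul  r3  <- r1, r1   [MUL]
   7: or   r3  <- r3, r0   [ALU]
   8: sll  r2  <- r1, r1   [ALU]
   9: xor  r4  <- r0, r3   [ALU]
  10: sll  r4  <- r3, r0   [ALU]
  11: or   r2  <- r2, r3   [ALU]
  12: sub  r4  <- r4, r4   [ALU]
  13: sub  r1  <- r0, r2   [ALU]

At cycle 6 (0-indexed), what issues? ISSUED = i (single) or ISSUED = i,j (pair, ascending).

  cy0 -> i0&i1 (beq.BR;sll.ALU) pair
  cy1 -> i2&i3 (sub.ALU;sub.ALU) pair
  cy2 -> i4 (st.MEM) no-port MEM/MEM
  cy3 -> i5 (st.MEM) no-port MEM/MUL
  cy4 -> i6 (mul.MUL) RAW+WAW r3
  cy5 -> i7&i8 (or.ALU;sll.ALU) pair
  cy6 -> i9 (xor.ALU) WAW r4
  cy7 -> i10&i11 (sll.ALU;or.ALU) pair
  cy8 -> i12&i13 (sub.ALU;sub.ALU) pair

ISSUED = 9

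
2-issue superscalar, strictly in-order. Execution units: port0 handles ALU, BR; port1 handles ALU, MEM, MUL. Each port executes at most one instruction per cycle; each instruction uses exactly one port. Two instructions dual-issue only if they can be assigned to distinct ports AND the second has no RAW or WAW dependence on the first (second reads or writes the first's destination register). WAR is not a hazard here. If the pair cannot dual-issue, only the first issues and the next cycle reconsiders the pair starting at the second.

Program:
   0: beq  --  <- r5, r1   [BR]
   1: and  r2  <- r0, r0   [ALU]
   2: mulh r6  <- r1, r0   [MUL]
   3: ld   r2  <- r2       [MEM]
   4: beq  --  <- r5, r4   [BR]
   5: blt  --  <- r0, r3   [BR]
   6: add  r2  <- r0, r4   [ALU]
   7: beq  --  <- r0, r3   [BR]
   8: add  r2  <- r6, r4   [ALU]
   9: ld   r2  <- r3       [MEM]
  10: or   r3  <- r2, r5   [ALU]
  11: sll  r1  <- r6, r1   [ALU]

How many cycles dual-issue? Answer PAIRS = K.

PAIRS = 5

t=0 i0&i1:beq.BR/and.ALU ; dual
t=1 i2:mulh.MUL ; no-port MUL/MEM
t=2 i3&i4:ld.MEM/beq.BR ; dual
t=3 i5&i6:blt.BR/add.ALU ; dual
t=4 i7&i8:beq.BR/add.ALU ; dual
t=5 i9:ld.MEM ; RAW r2
t=6 i10&i11:or.ALU/sll.ALU ; dual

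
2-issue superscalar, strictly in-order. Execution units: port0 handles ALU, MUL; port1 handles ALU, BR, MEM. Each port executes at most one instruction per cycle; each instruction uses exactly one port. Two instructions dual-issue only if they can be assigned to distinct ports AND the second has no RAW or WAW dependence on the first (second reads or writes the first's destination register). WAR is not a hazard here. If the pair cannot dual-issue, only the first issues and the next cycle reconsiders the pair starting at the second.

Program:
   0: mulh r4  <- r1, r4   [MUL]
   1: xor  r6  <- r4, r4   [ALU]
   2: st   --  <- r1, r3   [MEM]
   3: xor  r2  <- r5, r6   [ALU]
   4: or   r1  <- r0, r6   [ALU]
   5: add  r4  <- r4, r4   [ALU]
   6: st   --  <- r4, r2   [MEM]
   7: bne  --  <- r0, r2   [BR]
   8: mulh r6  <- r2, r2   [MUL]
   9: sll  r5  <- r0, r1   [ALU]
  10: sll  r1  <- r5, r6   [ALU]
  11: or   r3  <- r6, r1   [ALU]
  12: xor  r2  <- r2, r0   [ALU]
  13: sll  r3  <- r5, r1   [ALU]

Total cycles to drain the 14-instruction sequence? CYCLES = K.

CYCLES = 10

0. mulh @i0  | RAW r4
1. xor;st @i1+i2  | 2-wide
2. xor;or @i3+i4  | 2-wide
3. add @i5  | RAW r4
4. st @i6  | no-port MEM/BR
5. bne;mulh @i7+i8  | 2-wide
6. sll @i9  | RAW r5
7. sll @i10  | RAW r1
8. or;xor @i11+i12  | 2-wide
9. sll @i13  | tail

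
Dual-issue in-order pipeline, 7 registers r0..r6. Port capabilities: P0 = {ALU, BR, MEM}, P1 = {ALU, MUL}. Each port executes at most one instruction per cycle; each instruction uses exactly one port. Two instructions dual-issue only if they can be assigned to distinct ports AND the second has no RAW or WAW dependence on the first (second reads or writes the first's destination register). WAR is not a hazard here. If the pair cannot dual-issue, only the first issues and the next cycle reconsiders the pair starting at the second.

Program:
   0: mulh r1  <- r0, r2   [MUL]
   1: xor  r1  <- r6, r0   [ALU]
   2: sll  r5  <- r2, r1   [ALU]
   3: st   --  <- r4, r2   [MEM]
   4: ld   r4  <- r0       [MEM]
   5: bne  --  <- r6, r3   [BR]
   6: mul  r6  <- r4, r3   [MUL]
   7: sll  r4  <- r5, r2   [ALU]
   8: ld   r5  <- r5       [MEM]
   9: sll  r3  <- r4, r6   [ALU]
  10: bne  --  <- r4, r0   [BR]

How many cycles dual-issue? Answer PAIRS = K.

0. mulh.MUL @i0  | WAW r1
1. xor.ALU @i1  | RAW r1
2. sll.ALU/st.MEM @i2,i3  | pair
3. ld.MEM @i4  | no-port MEM/BR
4. bne.BR/mul.MUL @i5,i6  | pair
5. sll.ALU/ld.MEM @i7,i8  | pair
6. sll.ALU/bne.BR @i9,i10  | pair

PAIRS = 4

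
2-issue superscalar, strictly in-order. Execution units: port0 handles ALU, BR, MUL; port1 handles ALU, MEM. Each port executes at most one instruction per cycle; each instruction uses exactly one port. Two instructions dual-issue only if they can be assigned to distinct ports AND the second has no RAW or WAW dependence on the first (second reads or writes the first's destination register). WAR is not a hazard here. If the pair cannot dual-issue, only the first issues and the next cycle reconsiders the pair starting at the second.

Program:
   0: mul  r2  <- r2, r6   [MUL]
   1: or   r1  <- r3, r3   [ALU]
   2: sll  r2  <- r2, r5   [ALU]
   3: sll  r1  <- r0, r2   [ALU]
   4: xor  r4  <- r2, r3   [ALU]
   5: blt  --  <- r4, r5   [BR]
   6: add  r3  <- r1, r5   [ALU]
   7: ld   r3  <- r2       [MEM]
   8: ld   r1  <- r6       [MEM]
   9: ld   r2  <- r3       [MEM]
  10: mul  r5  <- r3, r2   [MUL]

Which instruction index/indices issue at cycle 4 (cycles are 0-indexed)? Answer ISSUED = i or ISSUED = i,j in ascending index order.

t=0 i0+i1:mul.MUL;or.ALU ; 2-wide
t=1 i2:sll.ALU ; RAW r2
t=2 i3+i4:sll.ALU;xor.ALU ; 2-wide
t=3 i5+i6:blt.BR;add.ALU ; 2-wide
t=4 i7:ld.MEM ; no-port MEM/MEM
t=5 i8:ld.MEM ; no-port MEM/MEM
t=6 i9:ld.MEM ; RAW r2
t=7 i10:mul.MUL ; tail

ISSUED = 7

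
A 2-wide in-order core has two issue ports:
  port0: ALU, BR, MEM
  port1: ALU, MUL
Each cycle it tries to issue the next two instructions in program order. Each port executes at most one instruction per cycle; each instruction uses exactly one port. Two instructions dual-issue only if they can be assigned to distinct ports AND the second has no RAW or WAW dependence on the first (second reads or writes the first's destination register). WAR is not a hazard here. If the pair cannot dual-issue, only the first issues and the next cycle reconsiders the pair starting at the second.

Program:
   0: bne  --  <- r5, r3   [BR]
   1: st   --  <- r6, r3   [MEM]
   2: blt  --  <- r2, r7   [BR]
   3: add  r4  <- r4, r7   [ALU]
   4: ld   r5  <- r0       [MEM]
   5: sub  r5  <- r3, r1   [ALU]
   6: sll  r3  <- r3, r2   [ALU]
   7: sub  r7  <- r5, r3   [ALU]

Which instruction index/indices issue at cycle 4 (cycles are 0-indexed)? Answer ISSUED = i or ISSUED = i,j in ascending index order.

c0: i0 bne.BR  no-port BR/MEM
c1: i1 st.MEM  no-port MEM/BR
c2: i2+i3 blt.BR;add.ALU  dual
c3: i4 ld.MEM  WAW r5
c4: i5+i6 sub.ALU;sll.ALU  dual
c5: i7 sub.ALU  tail

ISSUED = 5,6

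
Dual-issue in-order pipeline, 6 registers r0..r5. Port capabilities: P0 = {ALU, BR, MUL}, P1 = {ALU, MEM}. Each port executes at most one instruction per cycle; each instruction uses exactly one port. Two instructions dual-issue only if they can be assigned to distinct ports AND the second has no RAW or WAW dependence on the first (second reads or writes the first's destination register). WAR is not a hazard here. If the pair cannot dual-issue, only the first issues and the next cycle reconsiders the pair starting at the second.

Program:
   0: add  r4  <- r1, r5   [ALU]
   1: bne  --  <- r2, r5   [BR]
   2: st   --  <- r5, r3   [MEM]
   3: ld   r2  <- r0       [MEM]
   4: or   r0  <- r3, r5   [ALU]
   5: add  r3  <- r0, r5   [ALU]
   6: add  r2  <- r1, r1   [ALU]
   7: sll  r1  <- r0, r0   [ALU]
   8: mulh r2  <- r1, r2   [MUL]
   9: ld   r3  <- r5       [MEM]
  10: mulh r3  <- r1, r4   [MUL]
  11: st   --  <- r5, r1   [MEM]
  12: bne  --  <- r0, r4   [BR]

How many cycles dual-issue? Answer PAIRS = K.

PAIRS = 5

c0: i0/i1 add/bne  2-wide
c1: i2 st  no-port MEM/MEM
c2: i3/i4 ld/or  2-wide
c3: i5/i6 add/add  2-wide
c4: i7 sll  RAW r1
c5: i8/i9 mulh/ld  2-wide
c6: i10/i11 mulh/st  2-wide
c7: i12 bne  tail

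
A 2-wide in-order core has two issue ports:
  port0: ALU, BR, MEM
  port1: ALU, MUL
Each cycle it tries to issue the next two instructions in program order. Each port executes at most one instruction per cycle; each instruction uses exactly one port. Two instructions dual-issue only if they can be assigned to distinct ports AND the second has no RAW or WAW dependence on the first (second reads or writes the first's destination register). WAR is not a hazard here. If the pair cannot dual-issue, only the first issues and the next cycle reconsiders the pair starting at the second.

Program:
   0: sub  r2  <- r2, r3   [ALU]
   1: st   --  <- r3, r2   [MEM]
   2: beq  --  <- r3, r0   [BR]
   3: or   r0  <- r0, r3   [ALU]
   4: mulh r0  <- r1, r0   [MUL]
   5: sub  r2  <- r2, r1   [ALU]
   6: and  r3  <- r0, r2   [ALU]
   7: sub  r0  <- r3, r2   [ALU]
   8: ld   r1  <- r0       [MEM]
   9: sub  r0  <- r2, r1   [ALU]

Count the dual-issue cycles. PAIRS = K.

PAIRS = 2

c0: i0 sub.ALU  RAW r2
c1: i1 st.MEM  no-port MEM/BR
c2: i2&i3 beq.BR/or.ALU  pair
c3: i4&i5 mulh.MUL/sub.ALU  pair
c4: i6 and.ALU  RAW r3
c5: i7 sub.ALU  RAW r0
c6: i8 ld.MEM  RAW r1
c7: i9 sub.ALU  tail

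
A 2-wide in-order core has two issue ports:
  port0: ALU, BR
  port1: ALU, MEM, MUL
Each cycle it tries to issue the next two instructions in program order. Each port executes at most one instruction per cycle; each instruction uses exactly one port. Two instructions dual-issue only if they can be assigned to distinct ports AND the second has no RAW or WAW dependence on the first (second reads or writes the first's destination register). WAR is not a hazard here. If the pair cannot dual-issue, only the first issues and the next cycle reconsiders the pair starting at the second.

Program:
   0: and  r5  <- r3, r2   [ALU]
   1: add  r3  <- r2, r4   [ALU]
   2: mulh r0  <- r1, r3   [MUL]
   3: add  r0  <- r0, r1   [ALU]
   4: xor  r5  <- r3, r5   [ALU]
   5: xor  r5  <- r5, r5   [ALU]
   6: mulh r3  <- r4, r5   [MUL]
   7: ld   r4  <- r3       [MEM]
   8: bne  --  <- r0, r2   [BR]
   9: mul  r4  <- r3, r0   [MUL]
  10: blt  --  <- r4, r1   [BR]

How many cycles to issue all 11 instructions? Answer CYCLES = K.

  cy0 -> i0/i1 (and.ALU add.ALU) 2-wide
  cy1 -> i2 (mulh.MUL) RAW+WAW r0
  cy2 -> i3/i4 (add.ALU xor.ALU) 2-wide
  cy3 -> i5 (xor.ALU) RAW r5
  cy4 -> i6 (mulh.MUL) no-port MUL/MEM
  cy5 -> i7/i8 (ld.MEM bne.BR) 2-wide
  cy6 -> i9 (mul.MUL) RAW r4
  cy7 -> i10 (blt.BR) tail

CYCLES = 8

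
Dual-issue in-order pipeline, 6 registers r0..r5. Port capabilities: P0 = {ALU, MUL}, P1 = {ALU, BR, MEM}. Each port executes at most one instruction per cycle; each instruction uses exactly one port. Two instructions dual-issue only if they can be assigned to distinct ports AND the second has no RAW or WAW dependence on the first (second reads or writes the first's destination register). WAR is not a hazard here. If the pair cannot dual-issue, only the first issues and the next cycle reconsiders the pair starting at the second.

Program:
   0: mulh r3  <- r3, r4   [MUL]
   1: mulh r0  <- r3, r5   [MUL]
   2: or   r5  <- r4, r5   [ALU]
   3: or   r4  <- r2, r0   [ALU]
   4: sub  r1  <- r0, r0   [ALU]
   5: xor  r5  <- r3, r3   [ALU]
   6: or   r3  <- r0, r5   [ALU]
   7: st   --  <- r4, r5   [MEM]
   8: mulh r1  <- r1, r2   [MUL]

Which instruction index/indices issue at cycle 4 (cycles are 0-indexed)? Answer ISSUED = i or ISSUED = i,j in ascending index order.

[0] i0  mulh  -- no-port MUL/MUL
[1] i1+i2  mulh+or  -- dual
[2] i3+i4  or+sub  -- dual
[3] i5  xor  -- RAW r5
[4] i6+i7  or+st  -- dual
[5] i8  mulh  -- tail

ISSUED = 6,7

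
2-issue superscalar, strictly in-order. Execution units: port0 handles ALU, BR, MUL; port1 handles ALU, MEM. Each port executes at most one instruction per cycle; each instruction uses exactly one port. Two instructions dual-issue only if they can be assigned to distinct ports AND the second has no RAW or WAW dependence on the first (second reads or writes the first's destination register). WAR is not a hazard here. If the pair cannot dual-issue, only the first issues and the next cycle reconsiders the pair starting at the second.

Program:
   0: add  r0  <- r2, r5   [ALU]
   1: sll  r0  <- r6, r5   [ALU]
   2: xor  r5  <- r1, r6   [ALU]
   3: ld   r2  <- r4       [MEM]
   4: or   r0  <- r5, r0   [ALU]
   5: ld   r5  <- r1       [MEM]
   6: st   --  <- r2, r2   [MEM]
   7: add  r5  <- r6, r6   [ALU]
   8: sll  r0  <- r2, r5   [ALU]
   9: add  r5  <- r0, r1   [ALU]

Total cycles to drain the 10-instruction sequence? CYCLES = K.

#0 head=0: add i0 WAW r0
#1 head=1: sll/xor i1&i2 pair
#2 head=3: ld/or i3&i4 pair
#3 head=5: ld i5 no-port MEM/MEM
#4 head=6: st/add i6&i7 pair
#5 head=8: sll i8 RAW r0
#6 head=9: add i9 tail

CYCLES = 7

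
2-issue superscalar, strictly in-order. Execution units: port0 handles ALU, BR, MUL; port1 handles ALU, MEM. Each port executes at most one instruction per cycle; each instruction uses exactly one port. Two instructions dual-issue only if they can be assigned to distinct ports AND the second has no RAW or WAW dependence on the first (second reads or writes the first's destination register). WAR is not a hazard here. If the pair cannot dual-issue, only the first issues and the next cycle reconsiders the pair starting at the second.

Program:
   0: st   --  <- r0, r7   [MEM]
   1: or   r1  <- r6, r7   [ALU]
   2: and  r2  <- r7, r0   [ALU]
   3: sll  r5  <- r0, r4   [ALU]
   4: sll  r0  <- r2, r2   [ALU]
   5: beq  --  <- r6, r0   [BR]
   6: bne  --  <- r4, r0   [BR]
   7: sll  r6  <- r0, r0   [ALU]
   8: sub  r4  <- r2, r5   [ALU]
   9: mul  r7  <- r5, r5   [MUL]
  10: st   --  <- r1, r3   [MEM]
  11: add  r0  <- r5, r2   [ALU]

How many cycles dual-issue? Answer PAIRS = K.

0. st/or @i0/i1  | dual
1. and/sll @i2/i3  | dual
2. sll @i4  | RAW r0
3. beq @i5  | no-port BR/BR
4. bne/sll @i6/i7  | dual
5. sub/mul @i8/i9  | dual
6. st/add @i10/i11  | dual

PAIRS = 5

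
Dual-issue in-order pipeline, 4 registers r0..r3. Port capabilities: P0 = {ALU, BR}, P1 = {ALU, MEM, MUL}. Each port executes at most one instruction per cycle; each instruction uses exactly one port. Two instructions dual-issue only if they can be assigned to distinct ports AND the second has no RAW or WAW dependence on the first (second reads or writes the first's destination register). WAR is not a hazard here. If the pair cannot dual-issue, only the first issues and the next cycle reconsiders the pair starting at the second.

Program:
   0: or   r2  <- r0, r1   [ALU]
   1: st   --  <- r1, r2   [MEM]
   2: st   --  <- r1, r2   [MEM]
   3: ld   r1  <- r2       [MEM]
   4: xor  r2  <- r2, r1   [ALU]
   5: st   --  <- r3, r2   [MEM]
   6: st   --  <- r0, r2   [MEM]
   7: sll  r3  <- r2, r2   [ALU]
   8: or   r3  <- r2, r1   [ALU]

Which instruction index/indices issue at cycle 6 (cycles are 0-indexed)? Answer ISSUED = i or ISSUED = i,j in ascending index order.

0. or.ALU @i0  | RAW r2
1. st.MEM @i1  | no-port MEM/MEM
2. st.MEM @i2  | no-port MEM/MEM
3. ld.MEM @i3  | RAW r1
4. xor.ALU @i4  | RAW r2
5. st.MEM @i5  | no-port MEM/MEM
6. st.MEM+sll.ALU @i6/i7  | 2-wide
7. or.ALU @i8  | tail

ISSUED = 6,7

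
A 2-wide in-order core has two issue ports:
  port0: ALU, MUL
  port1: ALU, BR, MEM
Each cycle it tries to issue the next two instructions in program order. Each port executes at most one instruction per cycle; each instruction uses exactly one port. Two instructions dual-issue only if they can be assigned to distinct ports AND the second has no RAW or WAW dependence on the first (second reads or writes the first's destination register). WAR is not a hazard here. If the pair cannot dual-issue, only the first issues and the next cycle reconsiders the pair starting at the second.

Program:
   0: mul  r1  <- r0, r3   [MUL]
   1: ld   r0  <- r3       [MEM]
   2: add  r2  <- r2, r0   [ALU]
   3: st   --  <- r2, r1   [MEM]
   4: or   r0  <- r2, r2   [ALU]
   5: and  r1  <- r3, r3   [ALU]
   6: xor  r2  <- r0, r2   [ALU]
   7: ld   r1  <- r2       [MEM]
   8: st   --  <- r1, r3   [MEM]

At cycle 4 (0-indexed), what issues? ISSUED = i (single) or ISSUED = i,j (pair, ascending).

ISSUED = 7

c0: i0,i1 mul ld  pair
c1: i2 add  RAW r2
c2: i3,i4 st or  pair
c3: i5,i6 and xor  pair
c4: i7 ld  no-port MEM/MEM
c5: i8 st  tail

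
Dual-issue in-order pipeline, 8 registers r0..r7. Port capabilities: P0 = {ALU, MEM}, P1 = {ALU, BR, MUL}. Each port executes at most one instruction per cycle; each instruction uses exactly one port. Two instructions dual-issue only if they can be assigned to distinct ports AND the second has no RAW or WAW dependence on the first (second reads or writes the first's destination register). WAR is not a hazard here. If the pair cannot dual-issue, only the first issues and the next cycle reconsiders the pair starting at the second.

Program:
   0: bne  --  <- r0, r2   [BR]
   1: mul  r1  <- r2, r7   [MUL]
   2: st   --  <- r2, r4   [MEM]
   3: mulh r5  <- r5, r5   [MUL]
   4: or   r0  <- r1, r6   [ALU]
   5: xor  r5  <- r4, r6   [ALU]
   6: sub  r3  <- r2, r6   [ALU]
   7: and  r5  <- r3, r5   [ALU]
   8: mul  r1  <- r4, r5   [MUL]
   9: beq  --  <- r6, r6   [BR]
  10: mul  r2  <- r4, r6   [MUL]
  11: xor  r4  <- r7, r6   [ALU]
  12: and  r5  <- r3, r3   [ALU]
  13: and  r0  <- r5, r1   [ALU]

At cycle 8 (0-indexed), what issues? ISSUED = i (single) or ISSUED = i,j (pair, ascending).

ISSUED = 12

c0: i0 bne  no-port BR/MUL
c1: i1&i2 mul+st  2-wide
c2: i3&i4 mulh+or  2-wide
c3: i5&i6 xor+sub  2-wide
c4: i7 and  RAW r5
c5: i8 mul  no-port MUL/BR
c6: i9 beq  no-port BR/MUL
c7: i10&i11 mul+xor  2-wide
c8: i12 and  RAW r5
c9: i13 and  tail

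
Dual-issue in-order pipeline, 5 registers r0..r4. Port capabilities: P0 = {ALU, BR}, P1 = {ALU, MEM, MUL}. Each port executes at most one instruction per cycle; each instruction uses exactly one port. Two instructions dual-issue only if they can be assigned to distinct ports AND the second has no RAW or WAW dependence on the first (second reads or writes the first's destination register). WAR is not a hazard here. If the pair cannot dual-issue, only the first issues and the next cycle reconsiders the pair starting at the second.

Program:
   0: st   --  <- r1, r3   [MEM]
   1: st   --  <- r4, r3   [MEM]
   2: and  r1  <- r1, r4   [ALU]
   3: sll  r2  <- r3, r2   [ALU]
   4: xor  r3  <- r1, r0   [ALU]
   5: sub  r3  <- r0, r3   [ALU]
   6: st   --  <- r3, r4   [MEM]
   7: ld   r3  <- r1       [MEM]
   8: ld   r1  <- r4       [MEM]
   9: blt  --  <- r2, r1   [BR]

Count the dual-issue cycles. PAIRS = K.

c0: i0 st.MEM  no-port MEM/MEM
c1: i1+i2 st.MEM and.ALU  2-wide
c2: i3+i4 sll.ALU xor.ALU  2-wide
c3: i5 sub.ALU  RAW r3
c4: i6 st.MEM  no-port MEM/MEM
c5: i7 ld.MEM  no-port MEM/MEM
c6: i8 ld.MEM  RAW r1
c7: i9 blt.BR  tail

PAIRS = 2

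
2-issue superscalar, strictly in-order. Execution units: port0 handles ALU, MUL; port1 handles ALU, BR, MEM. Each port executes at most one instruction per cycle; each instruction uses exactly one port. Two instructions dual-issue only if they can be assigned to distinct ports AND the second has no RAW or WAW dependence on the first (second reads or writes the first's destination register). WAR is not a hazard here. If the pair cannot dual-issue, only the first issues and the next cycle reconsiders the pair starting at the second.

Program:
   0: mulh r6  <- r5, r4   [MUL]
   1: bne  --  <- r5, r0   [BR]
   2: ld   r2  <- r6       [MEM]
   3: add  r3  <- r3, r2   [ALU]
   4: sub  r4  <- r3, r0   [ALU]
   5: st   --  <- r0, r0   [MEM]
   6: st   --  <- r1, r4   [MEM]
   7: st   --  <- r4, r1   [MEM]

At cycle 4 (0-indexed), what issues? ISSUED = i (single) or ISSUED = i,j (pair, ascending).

ISSUED = 6

  cy0 -> i0+i1 (mulh bne) pair
  cy1 -> i2 (ld) RAW r2
  cy2 -> i3 (add) RAW r3
  cy3 -> i4+i5 (sub st) pair
  cy4 -> i6 (st) no-port MEM/MEM
  cy5 -> i7 (st) tail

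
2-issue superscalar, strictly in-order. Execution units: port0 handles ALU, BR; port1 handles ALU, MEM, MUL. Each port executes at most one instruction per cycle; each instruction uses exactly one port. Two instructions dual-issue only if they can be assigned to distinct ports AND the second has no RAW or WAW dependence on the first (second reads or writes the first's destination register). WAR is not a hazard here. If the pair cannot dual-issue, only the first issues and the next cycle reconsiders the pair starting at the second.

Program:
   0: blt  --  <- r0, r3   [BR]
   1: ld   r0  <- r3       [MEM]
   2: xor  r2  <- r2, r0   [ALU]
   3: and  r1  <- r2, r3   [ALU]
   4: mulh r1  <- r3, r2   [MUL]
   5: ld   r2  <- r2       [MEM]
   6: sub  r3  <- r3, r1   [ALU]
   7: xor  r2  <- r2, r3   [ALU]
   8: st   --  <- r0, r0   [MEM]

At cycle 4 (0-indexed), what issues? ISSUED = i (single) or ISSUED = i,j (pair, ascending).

ISSUED = 5,6

0. blt;ld @i0/i1  | 2-wide
1. xor @i2  | RAW r2
2. and @i3  | WAW r1
3. mulh @i4  | no-port MUL/MEM
4. ld;sub @i5/i6  | 2-wide
5. xor;st @i7/i8  | 2-wide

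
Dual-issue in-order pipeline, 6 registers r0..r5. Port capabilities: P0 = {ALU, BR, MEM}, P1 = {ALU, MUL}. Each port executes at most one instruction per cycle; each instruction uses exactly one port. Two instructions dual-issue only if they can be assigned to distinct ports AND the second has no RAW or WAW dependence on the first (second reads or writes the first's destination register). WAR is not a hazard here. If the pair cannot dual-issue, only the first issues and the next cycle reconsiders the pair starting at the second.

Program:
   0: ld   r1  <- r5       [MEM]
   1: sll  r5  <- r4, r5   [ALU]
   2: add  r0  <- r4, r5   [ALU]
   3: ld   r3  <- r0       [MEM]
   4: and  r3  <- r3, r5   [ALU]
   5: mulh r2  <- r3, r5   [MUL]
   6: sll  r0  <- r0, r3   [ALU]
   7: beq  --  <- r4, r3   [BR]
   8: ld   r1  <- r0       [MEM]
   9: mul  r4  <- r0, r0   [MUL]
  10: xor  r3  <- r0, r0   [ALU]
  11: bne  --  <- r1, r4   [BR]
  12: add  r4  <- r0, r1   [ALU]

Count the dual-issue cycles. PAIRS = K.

PAIRS = 4

  cy0 -> i0/i1 (ld.MEM+sll.ALU) dual
  cy1 -> i2 (add.ALU) RAW r0
  cy2 -> i3 (ld.MEM) RAW+WAW r3
  cy3 -> i4 (and.ALU) RAW r3
  cy4 -> i5/i6 (mulh.MUL+sll.ALU) dual
  cy5 -> i7 (beq.BR) no-port BR/MEM
  cy6 -> i8/i9 (ld.MEM+mul.MUL) dual
  cy7 -> i10/i11 (xor.ALU+bne.BR) dual
  cy8 -> i12 (add.ALU) tail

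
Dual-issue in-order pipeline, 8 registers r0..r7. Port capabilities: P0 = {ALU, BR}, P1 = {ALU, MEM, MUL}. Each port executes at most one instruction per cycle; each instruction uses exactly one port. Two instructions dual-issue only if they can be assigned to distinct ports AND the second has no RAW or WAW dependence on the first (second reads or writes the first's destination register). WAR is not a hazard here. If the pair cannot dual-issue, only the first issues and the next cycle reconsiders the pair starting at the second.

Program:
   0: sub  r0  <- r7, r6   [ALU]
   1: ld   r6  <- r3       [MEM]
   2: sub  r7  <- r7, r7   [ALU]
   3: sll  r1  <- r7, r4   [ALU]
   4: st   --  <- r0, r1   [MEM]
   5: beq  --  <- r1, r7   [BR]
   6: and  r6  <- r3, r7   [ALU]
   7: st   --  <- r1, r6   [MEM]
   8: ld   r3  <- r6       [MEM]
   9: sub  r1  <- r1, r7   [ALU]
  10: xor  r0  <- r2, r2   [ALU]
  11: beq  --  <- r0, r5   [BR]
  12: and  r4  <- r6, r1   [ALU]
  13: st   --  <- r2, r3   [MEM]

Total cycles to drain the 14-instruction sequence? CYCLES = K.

CYCLES = 10

c0: i0&i1 sub+ld  dual
c1: i2 sub  RAW r7
c2: i3 sll  RAW r1
c3: i4&i5 st+beq  dual
c4: i6 and  RAW r6
c5: i7 st  no-port MEM/MEM
c6: i8&i9 ld+sub  dual
c7: i10 xor  RAW r0
c8: i11&i12 beq+and  dual
c9: i13 st  tail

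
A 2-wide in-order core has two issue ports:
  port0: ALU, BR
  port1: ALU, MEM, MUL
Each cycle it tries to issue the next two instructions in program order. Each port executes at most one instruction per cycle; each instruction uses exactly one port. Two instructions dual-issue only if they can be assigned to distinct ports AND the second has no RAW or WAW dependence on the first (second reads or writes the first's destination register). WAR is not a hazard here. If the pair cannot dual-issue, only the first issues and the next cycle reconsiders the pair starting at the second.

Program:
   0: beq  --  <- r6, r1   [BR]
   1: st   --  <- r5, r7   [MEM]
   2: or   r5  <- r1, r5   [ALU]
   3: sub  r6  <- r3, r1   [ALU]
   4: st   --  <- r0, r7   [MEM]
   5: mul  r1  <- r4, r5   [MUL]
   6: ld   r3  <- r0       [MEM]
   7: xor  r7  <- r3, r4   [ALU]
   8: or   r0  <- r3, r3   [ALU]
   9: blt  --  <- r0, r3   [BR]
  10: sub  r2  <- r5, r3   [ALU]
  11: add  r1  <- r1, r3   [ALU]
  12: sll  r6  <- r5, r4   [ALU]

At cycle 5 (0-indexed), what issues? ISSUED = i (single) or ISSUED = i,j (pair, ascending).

t=0 i0+i1:beq.BR;st.MEM ; 2-wide
t=1 i2+i3:or.ALU;sub.ALU ; 2-wide
t=2 i4:st.MEM ; no-port MEM/MUL
t=3 i5:mul.MUL ; no-port MUL/MEM
t=4 i6:ld.MEM ; RAW r3
t=5 i7+i8:xor.ALU;or.ALU ; 2-wide
t=6 i9+i10:blt.BR;sub.ALU ; 2-wide
t=7 i11+i12:add.ALU;sll.ALU ; 2-wide

ISSUED = 7,8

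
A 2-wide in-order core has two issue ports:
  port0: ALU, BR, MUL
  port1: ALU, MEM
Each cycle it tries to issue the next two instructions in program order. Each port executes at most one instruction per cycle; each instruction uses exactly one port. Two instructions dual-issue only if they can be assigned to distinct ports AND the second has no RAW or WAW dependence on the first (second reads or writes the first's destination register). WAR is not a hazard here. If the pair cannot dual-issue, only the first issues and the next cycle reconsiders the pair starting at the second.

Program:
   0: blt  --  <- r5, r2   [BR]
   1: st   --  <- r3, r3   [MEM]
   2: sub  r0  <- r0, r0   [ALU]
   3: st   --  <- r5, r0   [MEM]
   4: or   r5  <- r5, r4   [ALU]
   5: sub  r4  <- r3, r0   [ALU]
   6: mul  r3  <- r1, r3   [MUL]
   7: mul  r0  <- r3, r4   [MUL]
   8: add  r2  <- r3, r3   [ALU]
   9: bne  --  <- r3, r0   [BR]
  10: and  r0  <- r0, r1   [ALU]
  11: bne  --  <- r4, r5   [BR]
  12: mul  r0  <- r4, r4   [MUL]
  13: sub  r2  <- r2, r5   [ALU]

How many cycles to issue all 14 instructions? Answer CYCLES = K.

CYCLES = 8

[0] i0+i1  blt+st  -- 2-wide
[1] i2  sub  -- RAW r0
[2] i3+i4  st+or  -- 2-wide
[3] i5+i6  sub+mul  -- 2-wide
[4] i7+i8  mul+add  -- 2-wide
[5] i9+i10  bne+and  -- 2-wide
[6] i11  bne  -- no-port BR/MUL
[7] i12+i13  mul+sub  -- 2-wide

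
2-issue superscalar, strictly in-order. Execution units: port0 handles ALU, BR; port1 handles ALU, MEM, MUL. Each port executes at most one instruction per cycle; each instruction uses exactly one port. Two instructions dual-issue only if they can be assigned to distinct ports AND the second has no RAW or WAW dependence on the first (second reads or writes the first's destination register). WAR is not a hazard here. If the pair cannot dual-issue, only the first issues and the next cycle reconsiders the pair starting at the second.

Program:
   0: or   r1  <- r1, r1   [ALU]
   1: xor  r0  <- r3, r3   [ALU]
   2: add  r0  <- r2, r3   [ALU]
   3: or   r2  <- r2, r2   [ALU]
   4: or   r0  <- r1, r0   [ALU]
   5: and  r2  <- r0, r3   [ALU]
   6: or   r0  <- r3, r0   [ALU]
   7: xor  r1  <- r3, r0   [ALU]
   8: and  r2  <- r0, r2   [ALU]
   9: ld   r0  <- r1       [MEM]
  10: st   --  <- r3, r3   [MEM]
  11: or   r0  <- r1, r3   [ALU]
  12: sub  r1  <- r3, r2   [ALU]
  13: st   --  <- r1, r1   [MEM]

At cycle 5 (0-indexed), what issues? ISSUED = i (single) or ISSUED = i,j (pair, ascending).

t=0 i0+i1:or.ALU;xor.ALU ; pair
t=1 i2+i3:add.ALU;or.ALU ; pair
t=2 i4:or.ALU ; RAW r0
t=3 i5+i6:and.ALU;or.ALU ; pair
t=4 i7+i8:xor.ALU;and.ALU ; pair
t=5 i9:ld.MEM ; no-port MEM/MEM
t=6 i10+i11:st.MEM;or.ALU ; pair
t=7 i12:sub.ALU ; RAW r1
t=8 i13:st.MEM ; tail

ISSUED = 9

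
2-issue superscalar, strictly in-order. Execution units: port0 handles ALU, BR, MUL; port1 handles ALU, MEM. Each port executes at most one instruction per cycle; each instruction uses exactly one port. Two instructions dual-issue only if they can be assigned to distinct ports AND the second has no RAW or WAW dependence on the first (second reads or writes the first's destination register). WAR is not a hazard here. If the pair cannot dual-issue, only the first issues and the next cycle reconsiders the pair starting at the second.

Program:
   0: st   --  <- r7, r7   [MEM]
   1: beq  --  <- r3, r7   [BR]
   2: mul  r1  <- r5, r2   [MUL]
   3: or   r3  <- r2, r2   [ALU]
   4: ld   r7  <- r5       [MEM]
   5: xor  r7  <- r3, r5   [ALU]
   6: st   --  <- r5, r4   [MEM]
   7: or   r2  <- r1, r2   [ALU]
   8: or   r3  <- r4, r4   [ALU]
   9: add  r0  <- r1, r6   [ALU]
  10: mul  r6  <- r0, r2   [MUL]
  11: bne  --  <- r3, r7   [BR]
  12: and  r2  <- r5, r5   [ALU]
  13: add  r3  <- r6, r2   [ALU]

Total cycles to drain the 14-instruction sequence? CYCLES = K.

CYCLES = 9

#0 head=0: st.MEM beq.BR i0/i1 pair
#1 head=2: mul.MUL or.ALU i2/i3 pair
#2 head=4: ld.MEM i4 WAW r7
#3 head=5: xor.ALU st.MEM i5/i6 pair
#4 head=7: or.ALU or.ALU i7/i8 pair
#5 head=9: add.ALU i9 RAW r0
#6 head=10: mul.MUL i10 no-port MUL/BR
#7 head=11: bne.BR and.ALU i11/i12 pair
#8 head=13: add.ALU i13 tail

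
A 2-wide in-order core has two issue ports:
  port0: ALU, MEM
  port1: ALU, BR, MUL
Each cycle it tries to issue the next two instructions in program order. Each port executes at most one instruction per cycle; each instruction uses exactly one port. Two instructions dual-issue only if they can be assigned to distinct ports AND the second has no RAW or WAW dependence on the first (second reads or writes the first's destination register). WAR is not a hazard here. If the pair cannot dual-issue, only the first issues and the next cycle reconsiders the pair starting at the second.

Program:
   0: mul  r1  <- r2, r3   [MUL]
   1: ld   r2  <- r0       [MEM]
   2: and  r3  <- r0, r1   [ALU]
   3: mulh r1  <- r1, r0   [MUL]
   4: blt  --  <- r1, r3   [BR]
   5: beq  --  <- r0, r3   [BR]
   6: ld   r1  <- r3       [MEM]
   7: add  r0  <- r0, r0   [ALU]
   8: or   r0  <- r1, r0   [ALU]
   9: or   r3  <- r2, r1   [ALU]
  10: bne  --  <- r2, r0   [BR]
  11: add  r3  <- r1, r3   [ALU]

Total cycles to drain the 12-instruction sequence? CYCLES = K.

CYCLES = 7

#0 head=0: mul ld i0/i1 dual
#1 head=2: and mulh i2/i3 dual
#2 head=4: blt i4 no-port BR/BR
#3 head=5: beq ld i5/i6 dual
#4 head=7: add i7 RAW+WAW r0
#5 head=8: or or i8/i9 dual
#6 head=10: bne add i10/i11 dual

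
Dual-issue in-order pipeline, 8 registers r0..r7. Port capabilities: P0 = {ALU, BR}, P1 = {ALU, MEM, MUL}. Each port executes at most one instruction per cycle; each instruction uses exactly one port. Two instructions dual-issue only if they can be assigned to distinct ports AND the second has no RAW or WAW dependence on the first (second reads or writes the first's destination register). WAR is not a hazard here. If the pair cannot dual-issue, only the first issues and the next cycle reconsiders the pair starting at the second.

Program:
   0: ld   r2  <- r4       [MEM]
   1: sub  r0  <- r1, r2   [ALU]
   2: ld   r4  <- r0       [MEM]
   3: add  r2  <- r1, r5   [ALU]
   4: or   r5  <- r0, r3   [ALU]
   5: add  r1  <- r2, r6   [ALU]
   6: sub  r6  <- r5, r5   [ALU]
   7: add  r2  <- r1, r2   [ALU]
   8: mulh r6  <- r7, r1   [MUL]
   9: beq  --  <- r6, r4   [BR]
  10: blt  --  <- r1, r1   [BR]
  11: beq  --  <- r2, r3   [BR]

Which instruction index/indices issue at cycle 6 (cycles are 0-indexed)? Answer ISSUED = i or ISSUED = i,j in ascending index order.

ISSUED = 9

t=0 i0:ld.MEM ; RAW r2
t=1 i1:sub.ALU ; RAW r0
t=2 i2&i3:ld.MEM+add.ALU ; dual
t=3 i4&i5:or.ALU+add.ALU ; dual
t=4 i6&i7:sub.ALU+add.ALU ; dual
t=5 i8:mulh.MUL ; RAW r6
t=6 i9:beq.BR ; no-port BR/BR
t=7 i10:blt.BR ; no-port BR/BR
t=8 i11:beq.BR ; tail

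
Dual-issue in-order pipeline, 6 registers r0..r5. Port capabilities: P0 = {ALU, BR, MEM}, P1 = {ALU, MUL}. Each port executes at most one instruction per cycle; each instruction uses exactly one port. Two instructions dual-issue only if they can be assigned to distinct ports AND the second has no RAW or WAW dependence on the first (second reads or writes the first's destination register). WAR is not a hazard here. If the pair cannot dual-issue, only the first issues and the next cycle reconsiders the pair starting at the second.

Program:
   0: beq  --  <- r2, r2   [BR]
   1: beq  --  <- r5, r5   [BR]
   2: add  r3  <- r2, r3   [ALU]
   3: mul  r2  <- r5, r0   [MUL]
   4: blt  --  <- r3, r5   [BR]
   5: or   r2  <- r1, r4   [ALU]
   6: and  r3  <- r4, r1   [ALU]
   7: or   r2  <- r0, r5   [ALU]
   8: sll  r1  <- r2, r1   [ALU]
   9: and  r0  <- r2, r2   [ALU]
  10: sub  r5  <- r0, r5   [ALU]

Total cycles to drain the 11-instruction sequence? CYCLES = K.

0. beq @i0  | no-port BR/BR
1. beq add @i1/i2  | 2-wide
2. mul blt @i3/i4  | 2-wide
3. or and @i5/i6  | 2-wide
4. or @i7  | RAW r2
5. sll and @i8/i9  | 2-wide
6. sub @i10  | tail

CYCLES = 7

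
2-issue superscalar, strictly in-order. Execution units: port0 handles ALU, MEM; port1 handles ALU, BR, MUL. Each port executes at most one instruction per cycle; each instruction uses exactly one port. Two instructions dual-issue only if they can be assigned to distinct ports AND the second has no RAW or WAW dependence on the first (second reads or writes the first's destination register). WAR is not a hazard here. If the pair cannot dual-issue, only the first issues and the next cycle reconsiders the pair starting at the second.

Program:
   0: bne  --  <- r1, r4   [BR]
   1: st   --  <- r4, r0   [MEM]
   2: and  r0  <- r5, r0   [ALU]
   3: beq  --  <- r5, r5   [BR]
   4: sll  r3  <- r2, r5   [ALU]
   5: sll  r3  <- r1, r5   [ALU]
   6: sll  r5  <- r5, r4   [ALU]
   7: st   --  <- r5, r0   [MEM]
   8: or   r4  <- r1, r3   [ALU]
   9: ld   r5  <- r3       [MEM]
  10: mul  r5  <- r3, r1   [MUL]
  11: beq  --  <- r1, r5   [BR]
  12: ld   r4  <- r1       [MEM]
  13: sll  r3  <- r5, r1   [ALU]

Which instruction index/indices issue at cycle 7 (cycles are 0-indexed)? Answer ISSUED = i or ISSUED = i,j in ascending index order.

0. bne+st @i0,i1  | dual
1. and+beq @i2,i3  | dual
2. sll @i4  | WAW r3
3. sll+sll @i5,i6  | dual
4. st+or @i7,i8  | dual
5. ld @i9  | WAW r5
6. mul @i10  | no-port MUL/BR
7. beq+ld @i11,i12  | dual
8. sll @i13  | tail

ISSUED = 11,12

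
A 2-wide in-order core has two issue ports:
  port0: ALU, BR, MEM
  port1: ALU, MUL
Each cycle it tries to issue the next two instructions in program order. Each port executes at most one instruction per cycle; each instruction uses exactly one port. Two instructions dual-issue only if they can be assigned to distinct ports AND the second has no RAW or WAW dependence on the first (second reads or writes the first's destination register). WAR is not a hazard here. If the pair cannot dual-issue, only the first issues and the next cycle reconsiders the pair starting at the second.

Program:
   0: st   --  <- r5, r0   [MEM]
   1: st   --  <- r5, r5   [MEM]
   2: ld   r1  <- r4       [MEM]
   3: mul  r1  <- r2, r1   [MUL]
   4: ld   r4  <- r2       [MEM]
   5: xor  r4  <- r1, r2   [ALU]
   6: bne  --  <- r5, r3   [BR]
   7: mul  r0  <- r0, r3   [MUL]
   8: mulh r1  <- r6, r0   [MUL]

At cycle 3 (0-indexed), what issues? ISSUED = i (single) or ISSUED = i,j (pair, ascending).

ISSUED = 3,4

[0] i0  st  -- no-port MEM/MEM
[1] i1  st  -- no-port MEM/MEM
[2] i2  ld  -- RAW+WAW r1
[3] i3/i4  mul ld  -- pair
[4] i5/i6  xor bne  -- pair
[5] i7  mul  -- no-port MUL/MUL
[6] i8  mulh  -- tail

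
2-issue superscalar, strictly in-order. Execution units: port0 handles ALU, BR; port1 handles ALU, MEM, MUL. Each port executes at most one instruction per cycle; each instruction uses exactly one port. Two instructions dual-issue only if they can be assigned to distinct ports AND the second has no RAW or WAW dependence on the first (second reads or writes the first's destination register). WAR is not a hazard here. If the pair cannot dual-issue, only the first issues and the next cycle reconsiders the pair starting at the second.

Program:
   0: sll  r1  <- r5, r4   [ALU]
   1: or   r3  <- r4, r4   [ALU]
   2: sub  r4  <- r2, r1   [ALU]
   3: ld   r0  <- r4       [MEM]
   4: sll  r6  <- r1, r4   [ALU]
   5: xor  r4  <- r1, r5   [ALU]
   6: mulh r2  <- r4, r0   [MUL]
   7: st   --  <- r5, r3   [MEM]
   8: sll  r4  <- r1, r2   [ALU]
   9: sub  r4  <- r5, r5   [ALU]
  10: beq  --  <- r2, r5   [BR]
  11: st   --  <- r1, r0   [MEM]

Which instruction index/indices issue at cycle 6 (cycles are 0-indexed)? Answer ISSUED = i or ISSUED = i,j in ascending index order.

ISSUED = 9,10

  cy0 -> i0+i1 (sll or) 2-wide
  cy1 -> i2 (sub) RAW r4
  cy2 -> i3+i4 (ld sll) 2-wide
  cy3 -> i5 (xor) RAW r4
  cy4 -> i6 (mulh) no-port MUL/MEM
  cy5 -> i7+i8 (st sll) 2-wide
  cy6 -> i9+i10 (sub beq) 2-wide
  cy7 -> i11 (st) tail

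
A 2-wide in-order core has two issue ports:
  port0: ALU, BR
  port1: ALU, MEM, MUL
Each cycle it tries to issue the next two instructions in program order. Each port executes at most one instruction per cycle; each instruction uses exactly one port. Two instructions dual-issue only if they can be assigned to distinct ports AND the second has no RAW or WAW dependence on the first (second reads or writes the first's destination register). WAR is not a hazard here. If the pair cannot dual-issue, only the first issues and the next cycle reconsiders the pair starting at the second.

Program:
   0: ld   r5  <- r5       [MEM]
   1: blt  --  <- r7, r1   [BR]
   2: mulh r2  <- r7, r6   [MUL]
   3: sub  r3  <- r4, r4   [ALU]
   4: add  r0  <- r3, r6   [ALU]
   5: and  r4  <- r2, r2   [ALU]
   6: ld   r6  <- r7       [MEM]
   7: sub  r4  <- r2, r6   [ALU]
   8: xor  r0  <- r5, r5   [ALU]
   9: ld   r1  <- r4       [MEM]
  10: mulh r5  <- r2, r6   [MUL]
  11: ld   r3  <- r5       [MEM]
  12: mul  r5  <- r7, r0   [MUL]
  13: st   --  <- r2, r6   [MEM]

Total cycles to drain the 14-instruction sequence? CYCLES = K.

CYCLES = 10

0. ld.MEM/blt.BR @i0+i1  | pair
1. mulh.MUL/sub.ALU @i2+i3  | pair
2. add.ALU/and.ALU @i4+i5  | pair
3. ld.MEM @i6  | RAW r6
4. sub.ALU/xor.ALU @i7+i8  | pair
5. ld.MEM @i9  | no-port MEM/MUL
6. mulh.MUL @i10  | no-port MUL/MEM
7. ld.MEM @i11  | no-port MEM/MUL
8. mul.MUL @i12  | no-port MUL/MEM
9. st.MEM @i13  | tail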